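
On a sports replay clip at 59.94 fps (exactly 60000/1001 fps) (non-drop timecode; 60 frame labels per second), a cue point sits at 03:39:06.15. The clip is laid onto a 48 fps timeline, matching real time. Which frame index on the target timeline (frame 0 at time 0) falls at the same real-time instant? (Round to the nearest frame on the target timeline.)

Source frame index: (3×3600 + 39×60 + 6) × 60 + 15 = 788775.
Real time: 788775 / (60000/1001) = 10527517/800 s.
Target frame: (10527517/800) × (48) = 31582551/50 ≈ 631651.020 → 631651.

frame 631651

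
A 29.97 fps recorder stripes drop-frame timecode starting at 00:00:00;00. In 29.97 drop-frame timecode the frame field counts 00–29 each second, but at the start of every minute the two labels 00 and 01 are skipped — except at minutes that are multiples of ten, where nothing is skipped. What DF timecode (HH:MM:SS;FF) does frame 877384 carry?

08:07:55;12

Ten DF minutes hold 17982 frames, so frame 877384 lies in block 48 (frames 863136–881117) with 14248 frames into that block.
The block's first minute is 1800 frames and the rest 1798 each; 14248 frames reaches minute 7, so 48 × 18 + 7 × 2 = 878 labels have been skipped so far.
Adding those back, label number 877384 + 878 = 878262 at 30 labels/s is 29275 s + 12 f = 8 h 7 min 55 s frame 12, i.e. 08:07:55;12.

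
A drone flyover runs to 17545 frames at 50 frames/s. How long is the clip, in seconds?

350.9 seconds

Running time = 17545 / (50) = 350.9 s.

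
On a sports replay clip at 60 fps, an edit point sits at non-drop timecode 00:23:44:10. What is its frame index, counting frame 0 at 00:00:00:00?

Total seconds to the label: (0 × 3600 + 23 × 60 + 44) = 1424.
Frame index = 1424 × 60 + 10 = 85450.

85450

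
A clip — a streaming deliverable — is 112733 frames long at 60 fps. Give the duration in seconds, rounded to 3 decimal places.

1878.883 seconds

Running time = 112733 × 1/60 = 112733/60 s ≈ 1878.883 s.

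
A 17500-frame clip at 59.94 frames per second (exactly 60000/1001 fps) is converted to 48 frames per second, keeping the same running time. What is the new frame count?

14014 frames

Target frames = source frames × (target rate / source rate) = 17500 × (48)/(60000/1001) = 17500 × 1001/1250 = 14014.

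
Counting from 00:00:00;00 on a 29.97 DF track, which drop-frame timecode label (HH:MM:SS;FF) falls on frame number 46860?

00:26:03;18

Ten DF minutes hold 17982 frames, so frame 46860 lies in block 2 (frames 35964–53945) with 10896 frames into that block.
The block's first minute is 1800 frames and the rest 1798 each; 10896 frames reaches minute 6, so 2 × 18 + 6 × 2 = 48 labels have been skipped so far.
Adding those back, label number 46860 + 48 = 46908 at 30 labels/s is 1563 s + 18 f = 0 h 26 min 3 s frame 18, i.e. 00:26:03;18.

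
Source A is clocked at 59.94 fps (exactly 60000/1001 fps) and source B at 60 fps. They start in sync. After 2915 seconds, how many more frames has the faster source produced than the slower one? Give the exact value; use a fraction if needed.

A emits 60000/1001 × 2915 = 15900000/91 frames; B emits 60 × 2915 = 174900.
Difference = 15900/91 frames (≈ 174.7253); B is ahead of A.

15900/91 frames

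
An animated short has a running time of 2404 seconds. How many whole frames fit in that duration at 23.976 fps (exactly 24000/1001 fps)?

Frames = 2404 × 24000/1001 = 57696000/1001 ≈ 57638.3616.
Complete frames: 57638.

57638 frames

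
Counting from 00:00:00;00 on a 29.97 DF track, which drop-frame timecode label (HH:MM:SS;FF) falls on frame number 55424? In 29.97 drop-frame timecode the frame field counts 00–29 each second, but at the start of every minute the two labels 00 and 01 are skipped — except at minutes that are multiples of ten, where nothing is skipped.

00:30:49;08

Each 10-minute DF block holds 10 × 60 × 30 − 9 × 2 = 17982 frames. 55424 ÷ 17982 → 3 full blocks, remainder 1478.
Within the partial block the first minute is 1800 frames and each further minute 1798, so 0 further minute boundaries passed. Total skipped labels = 18 × 3 + 2 × 0 = 54.
Non-drop label index = 55424 + 54 = 55478; at 30 labels/s that is 00:30:49:08, i.e. DF 00:30:49;08.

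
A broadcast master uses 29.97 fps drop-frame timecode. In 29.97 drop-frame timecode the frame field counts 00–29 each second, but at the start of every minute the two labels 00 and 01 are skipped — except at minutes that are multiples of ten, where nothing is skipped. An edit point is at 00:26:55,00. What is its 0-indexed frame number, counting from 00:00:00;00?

48402

As if non-drop at 30 labels/s: (0 × 3600 + 26 × 60 + 55) × 30 + 0 = 48450.
Minute boundaries passed: 26; those not divisible by 10: 26 − 2 = 24; dropped labels = 2 × 24 = 48.
Actual frame index = 48450 − 48 = 48402.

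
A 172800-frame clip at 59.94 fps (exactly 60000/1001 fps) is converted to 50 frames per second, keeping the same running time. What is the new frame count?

Target frames = source frames × (target rate / source rate) = 172800 × (50)/(60000/1001) = 172800 × 1001/1200 = 144144.

144144 frames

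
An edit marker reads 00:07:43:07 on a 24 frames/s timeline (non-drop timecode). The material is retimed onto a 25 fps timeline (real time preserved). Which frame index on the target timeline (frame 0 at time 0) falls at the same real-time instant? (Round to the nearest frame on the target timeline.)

frame 11582

Source frame index: (0×3600 + 7×60 + 43) × 24 + 7 = 11119.
Real time: 11119 / (24) = 11119/24 s.
Target frame: (11119/24) × (25) = 277975/24 ≈ 11582.292 → 11582.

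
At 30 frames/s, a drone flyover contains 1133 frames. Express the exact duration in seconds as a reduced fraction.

Running time = 1133 ÷ (30) = 1133 × 1/30 = 1133/30 s.

1133/30 seconds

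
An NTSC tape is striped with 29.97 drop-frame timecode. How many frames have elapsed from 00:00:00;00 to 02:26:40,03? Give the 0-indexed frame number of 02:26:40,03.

Complete 10-minute blocks: 14, each 17982 frames → 251748.
Remaining 6 whole minutes in the current block: 1800 + 5 × 1798 = 10790 frames.
Within the current minute: 40 × 30 + 3 − 2 = 1201 (labels ;00/;01 skipped at this minute). Total = 251748 + 10790 + 1201 = 263739.

263739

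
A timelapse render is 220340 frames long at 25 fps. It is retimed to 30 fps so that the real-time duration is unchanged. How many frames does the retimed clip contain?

264408 frames

Target frames = source frames × (target rate / source rate) = 220340 × (30)/(25) = 220340 × 6/5 = 264408.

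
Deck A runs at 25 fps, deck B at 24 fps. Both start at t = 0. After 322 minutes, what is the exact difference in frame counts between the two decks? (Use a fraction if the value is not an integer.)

19320 frames

322 min = 19320 s.
A emits 25 × 19320 = 483000 frames; B emits 24 × 19320 = 463680.
Difference = 19320 frames; B is behind A.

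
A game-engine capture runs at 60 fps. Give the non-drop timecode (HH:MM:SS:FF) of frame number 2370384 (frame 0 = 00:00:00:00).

2370384 ÷ 60 = 39506 full seconds, remainder 24 frames.
39506 s = 10 h 58 min 26 s.
Timecode: 10:58:26:24.

10:58:26:24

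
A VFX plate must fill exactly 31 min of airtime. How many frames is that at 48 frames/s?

31 min = 1860 s.
Frames = 1860 × 48 = 89280.

89280 frames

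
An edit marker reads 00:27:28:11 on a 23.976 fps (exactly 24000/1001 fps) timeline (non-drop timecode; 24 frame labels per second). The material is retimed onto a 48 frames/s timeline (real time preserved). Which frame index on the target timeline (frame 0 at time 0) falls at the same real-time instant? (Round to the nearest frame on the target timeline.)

Source frame index: (0×3600 + 27×60 + 28) × 24 + 11 = 39563.
Real time: 39563 / (24000/1001) = 39602563/24000 s.
Target frame: (39602563/24000) × (48) = 39602563/500 ≈ 79205.126 → 79205.

frame 79205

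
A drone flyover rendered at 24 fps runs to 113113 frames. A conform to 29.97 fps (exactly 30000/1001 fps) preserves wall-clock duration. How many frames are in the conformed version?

141250 frames

Target frames = source frames × (target rate / source rate) = 113113 × (30000/1001)/(24) = 113113 × 1250/1001 = 141250.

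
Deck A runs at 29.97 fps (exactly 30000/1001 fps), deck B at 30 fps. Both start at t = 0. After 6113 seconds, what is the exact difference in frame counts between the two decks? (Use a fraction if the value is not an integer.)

A emits 30000/1001 × 6113 = 183390000/1001 frames; B emits 30 × 6113 = 183390.
Difference = 183390/1001 frames (≈ 183.2068); B is ahead of A.

183390/1001 frames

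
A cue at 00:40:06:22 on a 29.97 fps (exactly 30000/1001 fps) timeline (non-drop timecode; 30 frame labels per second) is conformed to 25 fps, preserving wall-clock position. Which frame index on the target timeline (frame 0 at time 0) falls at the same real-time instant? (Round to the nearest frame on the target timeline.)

frame 60229

Source frame index: (0×3600 + 40×60 + 6) × 30 + 22 = 72202.
Real time: 72202 / (30000/1001) = 36137101/15000 s.
Target frame: (36137101/15000) × (25) = 36137101/600 ≈ 60228.502 → 60229.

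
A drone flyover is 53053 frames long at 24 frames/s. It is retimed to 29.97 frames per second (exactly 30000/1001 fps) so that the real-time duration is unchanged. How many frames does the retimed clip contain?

66250 frames

Target frames = source frames × (target rate / source rate) = 53053 × (30000/1001)/(24) = 53053 × 1250/1001 = 66250.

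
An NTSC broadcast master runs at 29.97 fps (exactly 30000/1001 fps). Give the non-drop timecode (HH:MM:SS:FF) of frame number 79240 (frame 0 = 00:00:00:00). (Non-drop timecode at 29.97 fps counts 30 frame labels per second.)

79240 ÷ 30 = 2641 full seconds, remainder 10 frames.
2641 s = 0 h 44 min 1 s.
Timecode: 00:44:01:10.

00:44:01:10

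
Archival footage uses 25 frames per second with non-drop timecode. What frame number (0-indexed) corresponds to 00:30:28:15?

Total seconds to the label: (0 × 3600 + 30 × 60 + 28) = 1828.
Frame index = 1828 × 25 + 15 = 45715.

frame 45715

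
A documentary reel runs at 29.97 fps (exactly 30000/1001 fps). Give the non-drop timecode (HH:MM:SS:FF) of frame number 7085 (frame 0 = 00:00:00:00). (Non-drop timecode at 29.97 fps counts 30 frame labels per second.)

7085 ÷ 30 = 236 full seconds, remainder 5 frames.
236 s = 0 h 3 min 56 s.
Timecode: 00:03:56:05.

00:03:56:05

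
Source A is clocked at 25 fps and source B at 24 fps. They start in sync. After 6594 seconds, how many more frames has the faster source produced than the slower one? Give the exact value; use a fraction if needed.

6594 frames

A emits 25 × 6594 = 164850 frames; B emits 24 × 6594 = 158256.
Difference = 6594 frames; B is behind A.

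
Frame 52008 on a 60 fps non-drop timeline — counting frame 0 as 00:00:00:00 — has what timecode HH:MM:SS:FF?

00:14:26:48

52008 ÷ 60 = 866 full seconds, remainder 48 frames.
866 s = 0 h 14 min 26 s.
Timecode: 00:14:26:48.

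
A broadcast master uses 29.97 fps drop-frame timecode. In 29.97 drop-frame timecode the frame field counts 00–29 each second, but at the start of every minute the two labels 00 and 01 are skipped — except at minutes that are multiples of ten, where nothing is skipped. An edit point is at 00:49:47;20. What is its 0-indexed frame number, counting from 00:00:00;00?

89540

Complete 10-minute blocks: 4, each 17982 frames → 71928.
Remaining 9 whole minutes in the current block: 1800 + 8 × 1798 = 16184 frames.
Within the current minute: 47 × 30 + 20 − 2 = 1428 (labels ;00/;01 skipped at this minute). Total = 71928 + 16184 + 1428 = 89540.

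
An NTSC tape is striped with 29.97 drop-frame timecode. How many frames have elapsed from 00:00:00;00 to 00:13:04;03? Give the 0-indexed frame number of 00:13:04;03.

Complete 10-minute blocks: 1, each 17982 frames → 17982.
Remaining 3 whole minutes in the current block: 1800 + 2 × 1798 = 5396 frames.
Within the current minute: 4 × 30 + 3 − 2 = 121 (labels ;00/;01 skipped at this minute). Total = 17982 + 5396 + 121 = 23499.

23499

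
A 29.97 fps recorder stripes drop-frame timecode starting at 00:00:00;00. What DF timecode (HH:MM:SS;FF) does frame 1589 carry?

Ten DF minutes hold 17982 frames, so frame 1589 lies in block 0 (frames 0–17981) with 1589 frames into that block.
The block's first minute is 1800 frames and the rest 1798 each; 1589 frames reaches minute 0, so 0 × 18 + 0 × 2 = 0 labels have been skipped so far.
Adding those back, label number 1589 + 0 = 1589 at 30 labels/s is 52 s + 29 f = 0 h 0 min 52 s frame 29, i.e. 00:00:52;29.

00:00:52;29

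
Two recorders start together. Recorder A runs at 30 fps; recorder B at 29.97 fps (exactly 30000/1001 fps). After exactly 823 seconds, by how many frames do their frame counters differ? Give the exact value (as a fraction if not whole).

A emits 30 × 823 = 24690 frames; B emits 30000/1001 × 823 = 24690000/1001.
Difference = 24690/1001 frames (≈ 24.6653); B is behind A.

24690/1001 frames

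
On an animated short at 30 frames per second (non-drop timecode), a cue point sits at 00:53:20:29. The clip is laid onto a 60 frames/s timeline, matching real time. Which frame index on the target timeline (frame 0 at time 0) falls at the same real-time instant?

Source frame index: (0×3600 + 53×60 + 20) × 30 + 29 = 96029.
Real time: 96029 / (30) = 96029/30 s.
Target frame: (96029/30) × (60) = 192058.

frame 192058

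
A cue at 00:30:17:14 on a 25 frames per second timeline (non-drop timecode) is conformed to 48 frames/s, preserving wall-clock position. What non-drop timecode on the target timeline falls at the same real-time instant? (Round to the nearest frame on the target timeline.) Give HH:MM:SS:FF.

00:30:17:27

Source frame index: (0×3600 + 30×60 + 17) × 25 + 14 = 45439.
Real time: 45439 / (25) = 45439/25 s.
Target frame: (45439/25) × (48) = 2181072/25 ≈ 87242.880 → 87243.
At 48 labels/s: frame 87243 → 00:30:17:27.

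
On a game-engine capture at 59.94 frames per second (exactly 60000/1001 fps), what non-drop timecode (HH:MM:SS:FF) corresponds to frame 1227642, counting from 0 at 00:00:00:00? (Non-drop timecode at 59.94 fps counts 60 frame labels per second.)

05:41:00:42

1227642 ÷ 60 = 20460 full seconds, remainder 42 frames.
20460 s = 5 h 41 min 0 s.
Timecode: 05:41:00:42.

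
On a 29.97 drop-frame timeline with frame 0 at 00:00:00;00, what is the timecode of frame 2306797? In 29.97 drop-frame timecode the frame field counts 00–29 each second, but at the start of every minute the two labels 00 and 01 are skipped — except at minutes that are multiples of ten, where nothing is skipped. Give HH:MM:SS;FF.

Each 10-minute DF block holds 10 × 60 × 30 − 9 × 2 = 17982 frames. 2306797 ÷ 17982 → 128 full blocks, remainder 5101.
Within the partial block the first minute is 1800 frames and each further minute 1798, so 2 further minute boundaries passed. Total skipped labels = 18 × 128 + 2 × 2 = 2308.
Non-drop label index = 2306797 + 2308 = 2309105; at 30 labels/s that is 21:22:50:05, i.e. DF 21:22:50;05.

21:22:50;05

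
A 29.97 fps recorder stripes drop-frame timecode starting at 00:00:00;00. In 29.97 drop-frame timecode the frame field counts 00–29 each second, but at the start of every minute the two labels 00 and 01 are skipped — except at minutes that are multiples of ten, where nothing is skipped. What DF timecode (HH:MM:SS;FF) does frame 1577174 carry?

Each 10-minute DF block holds 10 × 60 × 30 − 9 × 2 = 17982 frames. 1577174 ÷ 17982 → 87 full blocks, remainder 12740.
Within the partial block the first minute is 1800 frames and each further minute 1798, so 7 further minute boundaries passed. Total skipped labels = 18 × 87 + 2 × 7 = 1580.
Non-drop label index = 1577174 + 1580 = 1578754; at 30 labels/s that is 14:37:05:04, i.e. DF 14:37:05;04.

14:37:05;04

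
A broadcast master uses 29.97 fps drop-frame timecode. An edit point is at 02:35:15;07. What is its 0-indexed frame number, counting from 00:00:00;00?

279177

As if non-drop at 30 labels/s: (2 × 3600 + 35 × 60 + 15) × 30 + 7 = 279457.
Minute boundaries passed: 155; those not divisible by 10: 155 − 15 = 140; dropped labels = 2 × 140 = 280.
Actual frame index = 279457 − 280 = 279177.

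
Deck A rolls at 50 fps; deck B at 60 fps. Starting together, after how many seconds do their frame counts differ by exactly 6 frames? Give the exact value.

The gap grows by |60 − 50| = 10 frames per second.
Time for a 6-frame gap: 6 ÷ (10) = 0.6 s.

0.6 seconds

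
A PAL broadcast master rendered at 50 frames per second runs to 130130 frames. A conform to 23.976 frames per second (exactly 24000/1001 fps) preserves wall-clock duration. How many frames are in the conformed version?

62400 frames

Target frames = source frames × (target rate / source rate) = 130130 × (24000/1001)/(50) = 130130 × 480/1001 = 62400.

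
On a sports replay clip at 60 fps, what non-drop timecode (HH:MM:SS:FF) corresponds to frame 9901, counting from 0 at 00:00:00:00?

9901 ÷ 60 = 165 full seconds, remainder 1 frame.
165 s = 0 h 2 min 45 s.
Timecode: 00:02:45:01.

00:02:45:01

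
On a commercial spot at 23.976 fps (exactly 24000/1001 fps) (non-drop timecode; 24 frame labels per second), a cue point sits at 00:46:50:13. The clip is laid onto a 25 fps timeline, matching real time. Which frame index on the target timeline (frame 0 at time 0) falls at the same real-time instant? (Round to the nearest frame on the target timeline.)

Source frame index: (0×3600 + 46×60 + 50) × 24 + 13 = 67453.
Real time: 67453 / (24000/1001) = 67520453/24000 s.
Target frame: (67520453/24000) × (25) = 67520453/960 ≈ 70333.805 → 70334.

frame 70334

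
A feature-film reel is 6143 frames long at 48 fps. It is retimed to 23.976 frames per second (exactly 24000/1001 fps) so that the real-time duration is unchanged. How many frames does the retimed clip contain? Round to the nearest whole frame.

Frames at target rate = 6143 × (24000/1001) / (48) = 3071500/1001 ≈ 3068.432.
Nearest whole frame: 3068.

3068 frames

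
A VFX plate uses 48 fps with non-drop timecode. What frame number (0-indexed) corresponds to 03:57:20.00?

683520

Total seconds to the label: (3 × 3600 + 57 × 60 + 20) = 14240.
Frame index = 14240 × 48 + 0 = 683520.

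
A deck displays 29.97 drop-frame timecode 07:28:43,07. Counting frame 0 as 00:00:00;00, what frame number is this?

Complete 10-minute blocks: 44, each 17982 frames → 791208.
Remaining 8 whole minutes in the current block: 1800 + 7 × 1798 = 14386 frames.
Within the current minute: 43 × 30 + 7 − 2 = 1295 (labels ;00/;01 skipped at this minute). Total = 791208 + 14386 + 1295 = 806889.

806889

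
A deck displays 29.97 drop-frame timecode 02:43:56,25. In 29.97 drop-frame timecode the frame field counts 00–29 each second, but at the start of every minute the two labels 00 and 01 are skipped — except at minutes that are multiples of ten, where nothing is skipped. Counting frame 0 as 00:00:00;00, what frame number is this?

As if non-drop at 30 labels/s: (2 × 3600 + 43 × 60 + 56) × 30 + 25 = 295105.
Minute boundaries passed: 163; those not divisible by 10: 163 − 16 = 147; dropped labels = 2 × 147 = 294.
Actual frame index = 295105 − 294 = 294811.

294811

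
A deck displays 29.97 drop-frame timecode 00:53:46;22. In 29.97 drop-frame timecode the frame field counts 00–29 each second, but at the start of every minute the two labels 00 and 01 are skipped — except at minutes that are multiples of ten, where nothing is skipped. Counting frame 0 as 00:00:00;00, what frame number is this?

As if non-drop at 30 labels/s: (0 × 3600 + 53 × 60 + 46) × 30 + 22 = 96802.
Minute boundaries passed: 53; those not divisible by 10: 53 − 5 = 48; dropped labels = 2 × 48 = 96.
Actual frame index = 96802 − 96 = 96706.

96706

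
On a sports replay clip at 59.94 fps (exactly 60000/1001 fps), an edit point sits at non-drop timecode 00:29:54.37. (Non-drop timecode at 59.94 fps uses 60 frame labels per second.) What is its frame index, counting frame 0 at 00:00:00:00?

Total seconds to the label: (0 × 3600 + 29 × 60 + 54) = 1794.
Frame index = 1794 × 60 + 37 = 107677.

107677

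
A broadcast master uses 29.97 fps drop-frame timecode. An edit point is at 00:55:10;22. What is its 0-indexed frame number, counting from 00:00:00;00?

99222

As if non-drop at 30 labels/s: (0 × 3600 + 55 × 60 + 10) × 30 + 22 = 99322.
Minute boundaries passed: 55; those not divisible by 10: 55 − 5 = 50; dropped labels = 2 × 50 = 100.
Actual frame index = 99322 − 100 = 99222.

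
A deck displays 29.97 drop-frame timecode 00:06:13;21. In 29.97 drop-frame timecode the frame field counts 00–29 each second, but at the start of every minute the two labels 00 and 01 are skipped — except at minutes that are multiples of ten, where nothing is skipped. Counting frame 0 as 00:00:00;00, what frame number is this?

As if non-drop at 30 labels/s: (0 × 3600 + 6 × 60 + 13) × 30 + 21 = 11211.
Minute boundaries passed: 6; those not divisible by 10: 6 − 0 = 6; dropped labels = 2 × 6 = 12.
Actual frame index = 11211 − 12 = 11199.

11199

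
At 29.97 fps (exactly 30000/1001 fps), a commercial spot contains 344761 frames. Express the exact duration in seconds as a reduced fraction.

Running time = 344761 ÷ (30000/1001) = 344761 × 1001/30000 = 345105761/30000 s.

345105761/30000 seconds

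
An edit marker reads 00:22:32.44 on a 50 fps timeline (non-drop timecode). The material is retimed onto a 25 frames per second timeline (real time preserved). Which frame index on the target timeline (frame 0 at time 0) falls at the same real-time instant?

Source frame index: (0×3600 + 22×60 + 32) × 50 + 44 = 67644.
Real time: 67644 / (50) = 33822/25 s.
Target frame: (33822/25) × (25) = 33822.

frame 33822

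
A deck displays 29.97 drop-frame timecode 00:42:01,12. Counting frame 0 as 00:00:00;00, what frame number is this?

As if non-drop at 30 labels/s: (0 × 3600 + 42 × 60 + 1) × 30 + 12 = 75642.
Minute boundaries passed: 42; those not divisible by 10: 42 − 4 = 38; dropped labels = 2 × 38 = 76.
Actual frame index = 75642 − 76 = 75566.

75566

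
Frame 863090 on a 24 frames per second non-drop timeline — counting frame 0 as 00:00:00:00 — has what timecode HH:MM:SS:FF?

09:59:22:02

863090 ÷ 24 = 35962 full seconds, remainder 2 frames.
35962 s = 9 h 59 min 22 s.
Timecode: 09:59:22:02.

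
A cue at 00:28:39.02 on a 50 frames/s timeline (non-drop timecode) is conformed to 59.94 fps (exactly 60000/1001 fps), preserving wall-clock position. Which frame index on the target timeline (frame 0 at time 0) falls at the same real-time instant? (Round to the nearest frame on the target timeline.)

frame 103039

Source frame index: (0×3600 + 28×60 + 39) × 50 + 2 = 85952.
Real time: 85952 / (50) = 42976/25 s.
Target frame: (42976/25) × (60000/1001) = 103142400/1001 ≈ 103039.361 → 103039.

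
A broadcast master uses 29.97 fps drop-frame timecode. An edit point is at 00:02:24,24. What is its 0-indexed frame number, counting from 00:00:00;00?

4340

Complete 10-minute blocks: 0, each 17982 frames → 0.
Remaining 2 whole minutes in the current block: 1800 + 1 × 1798 = 3598 frames.
Within the current minute: 24 × 30 + 24 − 2 = 742 (labels ;00/;01 skipped at this minute). Total = 0 + 3598 + 742 = 4340.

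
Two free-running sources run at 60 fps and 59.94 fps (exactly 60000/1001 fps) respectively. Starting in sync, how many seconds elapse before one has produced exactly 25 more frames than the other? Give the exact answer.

5005/12 seconds

The gap grows by |60000/1001 − 60| = 60/1001 frames per second.
Time for a 25-frame gap: 25 ÷ (60/1001) = 5005/12 s.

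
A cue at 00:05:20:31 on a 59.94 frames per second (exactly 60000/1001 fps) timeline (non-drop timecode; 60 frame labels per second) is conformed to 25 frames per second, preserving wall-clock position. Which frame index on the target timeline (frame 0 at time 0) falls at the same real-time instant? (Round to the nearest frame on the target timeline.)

frame 8021

Source frame index: (0×3600 + 5×60 + 20) × 60 + 31 = 19231.
Real time: 19231 / (60000/1001) = 19250231/60000 s.
Target frame: (19250231/60000) × (25) = 19250231/2400 ≈ 8020.930 → 8021.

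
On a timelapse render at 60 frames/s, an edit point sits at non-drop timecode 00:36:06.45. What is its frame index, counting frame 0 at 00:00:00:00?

Total seconds to the label: (0 × 3600 + 36 × 60 + 6) = 2166.
Frame index = 2166 × 60 + 45 = 130005.

frame 130005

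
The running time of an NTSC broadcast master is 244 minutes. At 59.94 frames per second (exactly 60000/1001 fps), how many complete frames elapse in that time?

244 min = 14640 s.
Frames = 14640 × 60000/1001 = 878400000/1001 ≈ 877522.4775.
Complete frames: 877522.

877522 frames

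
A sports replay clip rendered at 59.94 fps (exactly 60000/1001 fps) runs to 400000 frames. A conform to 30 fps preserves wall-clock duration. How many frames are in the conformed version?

Target frames = source frames × (target rate / source rate) = 400000 × (30)/(60000/1001) = 400000 × 1001/2000 = 200200.

200200 frames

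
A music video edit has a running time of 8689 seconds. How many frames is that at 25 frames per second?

Frames = 8689 × 25 = 217225.

217225 frames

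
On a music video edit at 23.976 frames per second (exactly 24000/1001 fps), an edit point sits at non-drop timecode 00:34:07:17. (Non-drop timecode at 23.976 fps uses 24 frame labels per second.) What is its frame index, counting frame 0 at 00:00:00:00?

49145

Total seconds to the label: (0 × 3600 + 34 × 60 + 7) = 2047.
Frame index = 2047 × 24 + 17 = 49145.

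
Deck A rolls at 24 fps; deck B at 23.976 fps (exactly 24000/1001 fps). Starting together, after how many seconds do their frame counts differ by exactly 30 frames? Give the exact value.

The gap grows by |24000/1001 − 24| = 24/1001 frames per second.
Time for a 30-frame gap: 30 ÷ (24/1001) = 1251.25 s.

1251.25 seconds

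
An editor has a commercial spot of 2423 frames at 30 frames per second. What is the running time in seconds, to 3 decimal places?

80.767 seconds

Running time = 2423 × 1/30 = 2423/30 s ≈ 80.767 s.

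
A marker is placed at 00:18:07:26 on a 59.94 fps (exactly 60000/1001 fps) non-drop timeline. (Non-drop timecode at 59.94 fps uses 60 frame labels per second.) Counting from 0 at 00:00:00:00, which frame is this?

Total seconds to the label: (0 × 3600 + 18 × 60 + 7) = 1087.
Frame index = 1087 × 60 + 26 = 65246.

frame 65246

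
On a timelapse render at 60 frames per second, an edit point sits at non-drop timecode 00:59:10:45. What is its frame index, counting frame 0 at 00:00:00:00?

Total seconds to the label: (0 × 3600 + 59 × 60 + 10) = 3550.
Frame index = 3550 × 60 + 45 = 213045.

frame 213045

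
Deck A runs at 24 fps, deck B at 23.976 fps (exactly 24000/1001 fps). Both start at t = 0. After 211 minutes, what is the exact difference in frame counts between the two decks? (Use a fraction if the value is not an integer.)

303840/1001 frames

211 min = 12660 s.
A emits 24 × 12660 = 303840 frames; B emits 24000/1001 × 12660 = 303840000/1001.
Difference = 303840/1001 frames (≈ 303.5365); B is behind A.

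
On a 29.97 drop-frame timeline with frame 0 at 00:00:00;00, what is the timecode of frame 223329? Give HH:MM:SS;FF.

02:04:11;23

Ten DF minutes hold 17982 frames, so frame 223329 lies in block 12 (frames 215784–233765) with 7545 frames into that block.
The block's first minute is 1800 frames and the rest 1798 each; 7545 frames reaches minute 4, so 12 × 18 + 4 × 2 = 224 labels have been skipped so far.
Adding those back, label number 223329 + 224 = 223553 at 30 labels/s is 7451 s + 23 f = 2 h 4 min 11 s frame 23, i.e. 02:04:11;23.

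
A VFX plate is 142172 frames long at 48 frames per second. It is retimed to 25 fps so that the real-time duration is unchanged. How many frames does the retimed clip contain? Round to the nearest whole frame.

74048 frames

Frames at target rate = 142172 × (25) / (48) = 888575/12 ≈ 74047.917.
Nearest whole frame: 74048.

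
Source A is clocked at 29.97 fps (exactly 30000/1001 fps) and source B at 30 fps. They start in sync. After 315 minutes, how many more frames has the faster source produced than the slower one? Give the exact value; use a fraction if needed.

315 min = 18900 s.
A emits 30000/1001 × 18900 = 81000000/143 frames; B emits 30 × 18900 = 567000.
Difference = 81000/143 frames (≈ 566.4336); B is ahead of A.

81000/143 frames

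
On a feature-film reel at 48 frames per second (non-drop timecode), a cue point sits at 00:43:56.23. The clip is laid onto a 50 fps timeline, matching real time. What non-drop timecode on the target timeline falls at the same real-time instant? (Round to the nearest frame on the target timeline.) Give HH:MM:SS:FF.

00:43:56:24

Source frame index: (0×3600 + 43×60 + 56) × 48 + 23 = 126551.
Real time: 126551 / (48) = 126551/48 s.
Target frame: (126551/48) × (50) = 3163775/24 ≈ 131823.958 → 131824.
At 50 labels/s: frame 131824 → 00:43:56:24.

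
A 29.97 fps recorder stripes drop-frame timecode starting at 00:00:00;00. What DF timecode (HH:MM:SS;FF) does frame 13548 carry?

Ten DF minutes hold 17982 frames, so frame 13548 lies in block 0 (frames 0–17981) with 13548 frames into that block.
The block's first minute is 1800 frames and the rest 1798 each; 13548 frames reaches minute 7, so 0 × 18 + 7 × 2 = 14 labels have been skipped so far.
Adding those back, label number 13548 + 14 = 13562 at 30 labels/s is 452 s + 2 f = 0 h 7 min 32 s frame 2, i.e. 00:07:32;02.

00:07:32;02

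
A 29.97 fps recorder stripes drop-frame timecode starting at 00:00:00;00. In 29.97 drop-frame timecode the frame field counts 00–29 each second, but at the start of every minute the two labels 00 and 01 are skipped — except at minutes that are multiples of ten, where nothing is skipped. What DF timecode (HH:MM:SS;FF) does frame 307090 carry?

02:50:46;16

Each 10-minute DF block holds 10 × 60 × 30 − 9 × 2 = 17982 frames. 307090 ÷ 17982 → 17 full blocks, remainder 1396.
Within the partial block the first minute is 1800 frames and each further minute 1798, so 0 further minute boundaries passed. Total skipped labels = 18 × 17 + 2 × 0 = 306.
Non-drop label index = 307090 + 306 = 307396; at 30 labels/s that is 02:50:46:16, i.e. DF 02:50:46;16.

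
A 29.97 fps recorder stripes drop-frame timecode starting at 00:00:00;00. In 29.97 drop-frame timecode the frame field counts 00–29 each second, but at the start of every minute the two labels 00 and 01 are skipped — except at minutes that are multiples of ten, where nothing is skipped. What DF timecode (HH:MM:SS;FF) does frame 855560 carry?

Ten DF minutes hold 17982 frames, so frame 855560 lies in block 47 (frames 845154–863135) with 10406 frames into that block.
The block's first minute is 1800 frames and the rest 1798 each; 10406 frames reaches minute 5, so 47 × 18 + 5 × 2 = 856 labels have been skipped so far.
Adding those back, label number 855560 + 856 = 856416 at 30 labels/s is 28547 s + 6 f = 7 h 55 min 47 s frame 6, i.e. 07:55:47;06.

07:55:47;06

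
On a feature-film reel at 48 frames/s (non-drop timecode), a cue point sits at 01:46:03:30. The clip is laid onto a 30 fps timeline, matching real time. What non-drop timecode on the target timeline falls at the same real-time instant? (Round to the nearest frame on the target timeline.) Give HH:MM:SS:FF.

Source frame index: (1×3600 + 46×60 + 3) × 48 + 30 = 305454.
Real time: 305454 / (48) = 50909/8 s.
Target frame: (50909/8) × (30) = 763635/4 ≈ 190908.750 → 190909.
At 30 labels/s: frame 190909 → 01:46:03:19.

01:46:03:19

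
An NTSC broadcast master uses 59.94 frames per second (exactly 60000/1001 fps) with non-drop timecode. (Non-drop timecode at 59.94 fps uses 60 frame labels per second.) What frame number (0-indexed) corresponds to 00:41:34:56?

149696

Total seconds to the label: (0 × 3600 + 41 × 60 + 34) = 2494.
Frame index = 2494 × 60 + 56 = 149696.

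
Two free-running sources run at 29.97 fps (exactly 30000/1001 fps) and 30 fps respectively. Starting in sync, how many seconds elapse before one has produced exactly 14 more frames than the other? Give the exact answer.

7007/15 seconds

The gap grows by |30 − 30000/1001| = 30/1001 frames per second.
Time for a 14-frame gap: 14 ÷ (30/1001) = 7007/15 s.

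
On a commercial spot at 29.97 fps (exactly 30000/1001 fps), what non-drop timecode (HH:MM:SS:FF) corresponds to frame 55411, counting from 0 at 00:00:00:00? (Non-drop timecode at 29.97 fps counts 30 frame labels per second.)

55411 ÷ 30 = 1847 full seconds, remainder 1 frame.
1847 s = 0 h 30 min 47 s.
Timecode: 00:30:47:01.

00:30:47:01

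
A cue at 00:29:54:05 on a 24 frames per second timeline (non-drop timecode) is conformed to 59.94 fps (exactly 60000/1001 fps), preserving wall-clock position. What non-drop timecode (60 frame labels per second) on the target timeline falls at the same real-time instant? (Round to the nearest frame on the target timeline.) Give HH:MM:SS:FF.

Source frame index: (0×3600 + 29×60 + 54) × 24 + 5 = 43061.
Real time: 43061 / (24) = 43061/24 s.
Target frame: (43061/24) × (60000/1001) = 107652500/1001 ≈ 107544.955 → 107545.
At 60 labels/s: frame 107545 → 00:29:52:25.

00:29:52:25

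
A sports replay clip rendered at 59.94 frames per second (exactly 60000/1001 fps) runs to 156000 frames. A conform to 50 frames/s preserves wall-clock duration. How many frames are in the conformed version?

130130 frames

Target frames = source frames × (target rate / source rate) = 156000 × (50)/(60000/1001) = 156000 × 1001/1200 = 130130.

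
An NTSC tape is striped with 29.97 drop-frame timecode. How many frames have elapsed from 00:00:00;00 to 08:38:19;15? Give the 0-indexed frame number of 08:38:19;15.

Complete 10-minute blocks: 51, each 17982 frames → 917082.
Remaining 8 whole minutes in the current block: 1800 + 7 × 1798 = 14386 frames.
Within the current minute: 19 × 30 + 15 − 2 = 583 (labels ;00/;01 skipped at this minute). Total = 917082 + 14386 + 583 = 932051.

932051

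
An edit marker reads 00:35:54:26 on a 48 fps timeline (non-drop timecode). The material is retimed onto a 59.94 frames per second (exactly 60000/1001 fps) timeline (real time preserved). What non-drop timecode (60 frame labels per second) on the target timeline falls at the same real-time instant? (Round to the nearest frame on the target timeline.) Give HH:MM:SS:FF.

Source frame index: (0×3600 + 35×60 + 54) × 48 + 26 = 103418.
Real time: 103418 / (48) = 51709/24 s.
Target frame: (51709/24) × (60000/1001) = 18467500/143 ≈ 129143.357 → 129143.
At 60 labels/s: frame 129143 → 00:35:52:23.

00:35:52:23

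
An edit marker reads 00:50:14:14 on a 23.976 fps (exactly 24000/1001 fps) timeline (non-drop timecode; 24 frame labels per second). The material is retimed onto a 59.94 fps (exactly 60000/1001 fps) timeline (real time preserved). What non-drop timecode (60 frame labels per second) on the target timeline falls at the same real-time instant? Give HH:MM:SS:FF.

00:50:14:35

Source frame index: (0×3600 + 50×60 + 14) × 24 + 14 = 72350.
Real time: 72350 / (24000/1001) = 1448447/480 s.
Target frame: (1448447/480) × (60000/1001) = 180875.
At 60 labels/s: frame 180875 → 00:50:14:35.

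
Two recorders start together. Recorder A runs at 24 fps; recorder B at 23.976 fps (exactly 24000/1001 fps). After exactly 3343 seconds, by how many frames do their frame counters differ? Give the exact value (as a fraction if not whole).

A emits 24 × 3343 = 80232 frames; B emits 24000/1001 × 3343 = 80232000/1001.
Difference = 80232/1001 frames (≈ 80.1518); B is behind A.

80232/1001 frames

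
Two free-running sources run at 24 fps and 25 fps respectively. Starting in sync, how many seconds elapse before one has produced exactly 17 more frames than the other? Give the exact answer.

17 seconds

The gap grows by |25 − 24| = 1 frame per second.
Time for a 17-frame gap: 17 ÷ (1) = 17 s.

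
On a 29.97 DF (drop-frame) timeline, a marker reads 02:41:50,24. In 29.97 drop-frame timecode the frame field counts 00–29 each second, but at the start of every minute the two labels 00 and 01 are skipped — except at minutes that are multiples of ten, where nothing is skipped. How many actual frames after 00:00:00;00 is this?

291034

As if non-drop at 30 labels/s: (2 × 3600 + 41 × 60 + 50) × 30 + 24 = 291324.
Minute boundaries passed: 161; those not divisible by 10: 161 − 16 = 145; dropped labels = 2 × 145 = 290.
Actual frame index = 291324 − 290 = 291034.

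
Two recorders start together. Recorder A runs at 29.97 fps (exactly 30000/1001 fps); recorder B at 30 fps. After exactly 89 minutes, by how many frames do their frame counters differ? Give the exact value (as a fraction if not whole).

89 min = 5340 s.
A emits 30000/1001 × 5340 = 160200000/1001 frames; B emits 30 × 5340 = 160200.
Difference = 160200/1001 frames (≈ 160.0400); B is ahead of A.

160200/1001 frames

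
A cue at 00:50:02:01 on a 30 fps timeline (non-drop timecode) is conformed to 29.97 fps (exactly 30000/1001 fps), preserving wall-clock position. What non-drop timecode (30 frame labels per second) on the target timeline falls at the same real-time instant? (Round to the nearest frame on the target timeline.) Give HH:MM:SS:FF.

Source frame index: (0×3600 + 50×60 + 2) × 30 + 1 = 90061.
Real time: 90061 / (30) = 90061/30 s.
Target frame: (90061/30) × (30000/1001) = 90061000/1001 ≈ 89971.029 → 89971.
At 30 labels/s: frame 89971 → 00:49:59:01.

00:49:59:01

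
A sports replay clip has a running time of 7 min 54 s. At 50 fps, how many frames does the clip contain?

7 min 54 s = 474 s.
Frames = 474 × 50 = 23700.

23700 frames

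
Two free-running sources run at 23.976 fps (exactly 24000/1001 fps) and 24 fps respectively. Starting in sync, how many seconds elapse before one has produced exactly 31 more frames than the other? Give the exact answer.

31031/24 seconds

The gap grows by |24 − 24000/1001| = 24/1001 frames per second.
Time for a 31-frame gap: 31 ÷ (24/1001) = 31031/24 s.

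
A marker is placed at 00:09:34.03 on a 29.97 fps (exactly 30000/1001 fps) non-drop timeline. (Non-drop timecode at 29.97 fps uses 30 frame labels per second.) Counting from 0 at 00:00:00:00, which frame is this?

Total seconds to the label: (0 × 3600 + 9 × 60 + 34) = 574.
Frame index = 574 × 30 + 3 = 17223.

frame 17223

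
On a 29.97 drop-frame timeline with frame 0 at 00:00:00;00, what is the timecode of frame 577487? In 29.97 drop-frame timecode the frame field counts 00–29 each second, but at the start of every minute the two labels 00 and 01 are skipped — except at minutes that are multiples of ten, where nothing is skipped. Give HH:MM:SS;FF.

05:21:08;25

Ten DF minutes hold 17982 frames, so frame 577487 lies in block 32 (frames 575424–593405) with 2063 frames into that block.
The block's first minute is 1800 frames and the rest 1798 each; 2063 frames reaches minute 1, so 32 × 18 + 1 × 2 = 578 labels have been skipped so far.
Adding those back, label number 577487 + 578 = 578065 at 30 labels/s is 19268 s + 25 f = 5 h 21 min 8 s frame 25, i.e. 05:21:08;25.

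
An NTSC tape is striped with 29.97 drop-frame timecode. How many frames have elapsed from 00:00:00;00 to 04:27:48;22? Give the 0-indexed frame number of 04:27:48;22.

481580

Complete 10-minute blocks: 26, each 17982 frames → 467532.
Remaining 7 whole minutes in the current block: 1800 + 6 × 1798 = 12588 frames.
Within the current minute: 48 × 30 + 22 − 2 = 1460 (labels ;00/;01 skipped at this minute). Total = 467532 + 12588 + 1460 = 481580.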